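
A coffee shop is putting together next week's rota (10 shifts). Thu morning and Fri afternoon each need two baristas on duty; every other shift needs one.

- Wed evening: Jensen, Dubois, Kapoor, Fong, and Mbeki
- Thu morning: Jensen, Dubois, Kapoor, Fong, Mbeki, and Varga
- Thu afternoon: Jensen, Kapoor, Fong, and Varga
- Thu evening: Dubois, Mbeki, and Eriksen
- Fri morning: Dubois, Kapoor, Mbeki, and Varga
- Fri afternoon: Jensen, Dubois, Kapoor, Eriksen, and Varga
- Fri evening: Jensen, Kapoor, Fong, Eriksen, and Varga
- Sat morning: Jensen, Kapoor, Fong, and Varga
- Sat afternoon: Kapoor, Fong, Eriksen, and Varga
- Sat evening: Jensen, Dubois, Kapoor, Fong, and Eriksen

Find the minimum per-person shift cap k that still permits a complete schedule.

With 7 baristas and 12 worker-slots to fill, someone must work at least ⌈12/7⌉ = 2 shifts, so k ≥ 2.
k = 2 works: Wed evening→Kapoor, Thu morning→Mbeki+Varga, Thu afternoon→Jensen, Thu evening→Dubois, Fri morning→Dubois, Fri afternoon→Eriksen+Varga, Fri evening→Fong, Sat morning→Jensen, Sat afternoon→Kapoor, Sat evening→Fong.
Loads: Jensen 2, Dubois 2, Kapoor 2, Fong 2, Mbeki 1, Eriksen 1, Varga 2 — all ≤ 2.

2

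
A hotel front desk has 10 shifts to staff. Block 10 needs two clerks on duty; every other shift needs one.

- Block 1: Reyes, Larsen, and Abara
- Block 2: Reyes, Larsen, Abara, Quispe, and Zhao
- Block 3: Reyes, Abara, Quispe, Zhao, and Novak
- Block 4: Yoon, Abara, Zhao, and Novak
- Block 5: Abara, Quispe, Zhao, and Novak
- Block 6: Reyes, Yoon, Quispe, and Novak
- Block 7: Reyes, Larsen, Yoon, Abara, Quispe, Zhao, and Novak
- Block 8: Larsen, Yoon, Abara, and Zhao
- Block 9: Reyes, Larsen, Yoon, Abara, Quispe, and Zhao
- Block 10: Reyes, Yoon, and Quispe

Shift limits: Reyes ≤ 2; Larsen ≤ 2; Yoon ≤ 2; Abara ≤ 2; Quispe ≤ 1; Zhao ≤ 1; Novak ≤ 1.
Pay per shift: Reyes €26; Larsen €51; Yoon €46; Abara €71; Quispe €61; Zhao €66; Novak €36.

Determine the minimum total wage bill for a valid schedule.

€551

Picking the cheapest available clerk for each shift independently would cost €346, but that ignores the shift limits.
An optimal schedule: Block 1→Reyes, Block 2→Larsen, Block 3→Abara, Block 4→Yoon, Block 5→Abara, Block 6→Quispe, Block 7→Novak, Block 8→Larsen, Block 9→Zhao, Block 10→Reyes+Yoon.
Total: 26 + 51 + 71 + 46 + 71 + 61 + 36 + 51 + 66 + 26 + 46 = €551.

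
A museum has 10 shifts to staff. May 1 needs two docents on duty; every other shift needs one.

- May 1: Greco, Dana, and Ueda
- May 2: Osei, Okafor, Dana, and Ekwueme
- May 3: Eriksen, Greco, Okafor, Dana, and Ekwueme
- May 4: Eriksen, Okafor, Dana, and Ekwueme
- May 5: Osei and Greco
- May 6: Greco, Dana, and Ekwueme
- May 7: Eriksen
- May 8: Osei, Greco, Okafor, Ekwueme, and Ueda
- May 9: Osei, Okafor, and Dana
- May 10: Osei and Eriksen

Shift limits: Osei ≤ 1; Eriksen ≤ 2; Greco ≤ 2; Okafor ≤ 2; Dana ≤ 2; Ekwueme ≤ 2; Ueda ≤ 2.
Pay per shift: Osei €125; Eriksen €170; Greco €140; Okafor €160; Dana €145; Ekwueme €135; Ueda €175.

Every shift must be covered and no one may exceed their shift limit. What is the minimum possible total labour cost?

May 7 can only be covered by Eriksen, so that assignment is forced.
Picking the cheapest available docent for each shift independently would cost €1485, but that ignores the shift limits.
An optimal schedule: May 1→Greco+Dana, May 2→Okafor, May 3→Ekwueme, May 4→Dana, May 5→Osei, May 6→Greco, May 7→Eriksen, May 8→Ekwueme, May 9→Okafor, May 10→Eriksen.
Total: 140 + 145 + 160 + 135 + 145 + 125 + 140 + 170 + 135 + 160 + 170 = €1625.

€1625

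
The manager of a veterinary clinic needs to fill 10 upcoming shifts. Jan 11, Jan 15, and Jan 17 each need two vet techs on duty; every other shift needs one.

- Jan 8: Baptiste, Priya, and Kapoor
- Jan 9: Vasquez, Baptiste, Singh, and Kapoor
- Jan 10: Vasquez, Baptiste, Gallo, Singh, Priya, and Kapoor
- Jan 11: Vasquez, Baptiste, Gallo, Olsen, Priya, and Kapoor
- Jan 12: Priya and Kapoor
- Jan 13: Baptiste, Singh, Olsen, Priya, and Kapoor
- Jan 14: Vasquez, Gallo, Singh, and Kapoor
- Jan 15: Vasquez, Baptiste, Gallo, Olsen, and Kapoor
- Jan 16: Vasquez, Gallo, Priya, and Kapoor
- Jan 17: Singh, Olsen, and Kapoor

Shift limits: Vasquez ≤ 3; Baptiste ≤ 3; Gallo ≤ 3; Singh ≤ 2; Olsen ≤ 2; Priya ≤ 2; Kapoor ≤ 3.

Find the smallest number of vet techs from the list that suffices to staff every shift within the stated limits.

5

13 slots to fill and no one can take more than 3, so at least ⌈13/3⌉ = 5 vet techs are needed.
Vasquez, Baptiste, Gallo, Singh, and Kapoor alone can cover everything: Jan 8→Baptiste, Jan 9→Vasquez, Jan 10→Gallo, Jan 11→Baptiste+Gallo, Jan 12→Kapoor, Jan 13→Baptiste, Jan 14→Vasquez, Jan 15→Gallo+Kapoor, Jan 16→Vasquez, Jan 17→Singh+Kapoor.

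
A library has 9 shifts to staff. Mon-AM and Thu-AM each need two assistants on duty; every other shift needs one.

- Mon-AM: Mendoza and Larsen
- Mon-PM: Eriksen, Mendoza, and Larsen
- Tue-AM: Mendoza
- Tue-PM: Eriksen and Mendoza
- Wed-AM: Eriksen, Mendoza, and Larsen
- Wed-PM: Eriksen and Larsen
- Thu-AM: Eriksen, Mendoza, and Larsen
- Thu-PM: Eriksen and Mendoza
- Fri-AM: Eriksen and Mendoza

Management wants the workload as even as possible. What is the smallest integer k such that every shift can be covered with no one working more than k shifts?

With 3 assistants and 11 worker-slots to fill, someone must work at least ⌈11/3⌉ = 4 shifts, so k ≥ 4.
k = 4 works: Mon-AM→Mendoza+Larsen, Mon-PM→Mendoza, Tue-AM→Mendoza, Tue-PM→Eriksen, Wed-AM→Larsen, Wed-PM→Eriksen, Thu-AM→Mendoza+Larsen, Thu-PM→Eriksen, Fri-AM→Eriksen.
Loads: Eriksen 4, Mendoza 4, Larsen 3 — all ≤ 4.

4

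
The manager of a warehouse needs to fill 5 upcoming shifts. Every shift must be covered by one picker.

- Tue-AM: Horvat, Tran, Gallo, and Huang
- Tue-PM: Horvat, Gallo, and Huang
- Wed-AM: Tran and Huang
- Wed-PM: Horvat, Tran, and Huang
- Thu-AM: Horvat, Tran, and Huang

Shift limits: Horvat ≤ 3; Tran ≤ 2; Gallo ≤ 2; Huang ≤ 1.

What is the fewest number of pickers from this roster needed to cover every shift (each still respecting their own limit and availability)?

2

5 slots to fill and no one can take more than 3, so at least ⌈5/3⌉ = 2 pickers are needed.
Horvat and Tran alone can cover everything: Tue-AM→Horvat, Tue-PM→Horvat, Wed-AM→Tran, Wed-PM→Horvat, Thu-AM→Tran.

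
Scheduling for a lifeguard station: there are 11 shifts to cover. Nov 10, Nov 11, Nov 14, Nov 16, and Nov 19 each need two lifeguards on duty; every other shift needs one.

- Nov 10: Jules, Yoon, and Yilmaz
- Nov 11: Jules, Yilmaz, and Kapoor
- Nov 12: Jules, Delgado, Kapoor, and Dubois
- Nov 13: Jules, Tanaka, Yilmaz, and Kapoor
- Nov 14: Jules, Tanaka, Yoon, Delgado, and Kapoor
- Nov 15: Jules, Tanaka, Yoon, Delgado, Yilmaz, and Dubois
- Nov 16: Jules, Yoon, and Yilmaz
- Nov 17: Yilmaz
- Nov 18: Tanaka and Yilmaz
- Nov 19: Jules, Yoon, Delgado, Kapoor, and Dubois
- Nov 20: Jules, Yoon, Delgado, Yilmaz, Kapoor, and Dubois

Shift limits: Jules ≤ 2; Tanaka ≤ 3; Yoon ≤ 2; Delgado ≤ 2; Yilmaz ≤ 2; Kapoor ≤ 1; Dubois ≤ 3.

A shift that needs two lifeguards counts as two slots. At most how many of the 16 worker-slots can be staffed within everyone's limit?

Total capacity across all lifeguards is 2+3+2+2+2+1+3 = 15, and 16 slots are needed, so at most 15 can be filled.
An assignment achieving 15: Nov 10→Jules+Yoon, Nov 11→Jules+Yilmaz, Nov 12→Delgado, Nov 13→Tanaka, Nov 14→Tanaka+Delgado, Nov 15→Dubois, Nov 16→Yoon, Nov 17→Yilmaz, Nov 18→Tanaka, Nov 19→Kapoor+Dubois, Nov 20→Dubois.
Loads: Jules 2/2, Tanaka 3/3, Yoon 2/2, Delgado 2/2, Yilmaz 2/2, Kapoor 1/1, Dubois 3/3.

15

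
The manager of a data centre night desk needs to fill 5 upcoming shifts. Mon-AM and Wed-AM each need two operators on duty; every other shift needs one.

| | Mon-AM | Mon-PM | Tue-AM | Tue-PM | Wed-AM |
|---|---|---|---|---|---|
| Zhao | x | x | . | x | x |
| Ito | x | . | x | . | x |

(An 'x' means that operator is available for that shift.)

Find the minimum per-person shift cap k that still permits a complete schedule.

4

With 2 operators and 7 worker-slots to fill, someone must work at least ⌈7/2⌉ = 4 shifts, so k ≥ 4.
k = 4 works: Mon-AM→Zhao+Ito, Mon-PM→Zhao, Tue-AM→Ito, Tue-PM→Zhao, Wed-AM→Zhao+Ito.
Loads: Zhao 4, Ito 3 — all ≤ 4.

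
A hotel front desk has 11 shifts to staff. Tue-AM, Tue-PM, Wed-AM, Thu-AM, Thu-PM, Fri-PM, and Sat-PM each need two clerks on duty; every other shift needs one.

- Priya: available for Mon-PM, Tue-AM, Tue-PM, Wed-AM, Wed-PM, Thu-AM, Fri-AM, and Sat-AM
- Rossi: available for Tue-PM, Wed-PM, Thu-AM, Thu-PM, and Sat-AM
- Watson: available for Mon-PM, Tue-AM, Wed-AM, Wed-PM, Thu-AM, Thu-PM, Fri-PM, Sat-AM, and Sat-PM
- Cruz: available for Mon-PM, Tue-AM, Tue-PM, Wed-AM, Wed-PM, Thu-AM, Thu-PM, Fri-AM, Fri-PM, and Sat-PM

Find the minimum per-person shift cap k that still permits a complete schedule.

With 4 clerks and 18 worker-slots to fill, someone must work at least ⌈18/4⌉ = 5 shifts, so k ≥ 5.
k = 5 works: Mon-PM→Priya, Tue-AM→Priya+Watson, Tue-PM→Priya+Rossi, Wed-AM→Priya+Watson, Wed-PM→Rossi, Thu-AM→Rossi+Cruz, Thu-PM→Rossi+Watson, Fri-AM→Priya, Fri-PM→Watson+Cruz, Sat-AM→Rossi, Sat-PM→Watson+Cruz.
Loads: Priya 5, Rossi 5, Watson 5, Cruz 3 — all ≤ 5.

5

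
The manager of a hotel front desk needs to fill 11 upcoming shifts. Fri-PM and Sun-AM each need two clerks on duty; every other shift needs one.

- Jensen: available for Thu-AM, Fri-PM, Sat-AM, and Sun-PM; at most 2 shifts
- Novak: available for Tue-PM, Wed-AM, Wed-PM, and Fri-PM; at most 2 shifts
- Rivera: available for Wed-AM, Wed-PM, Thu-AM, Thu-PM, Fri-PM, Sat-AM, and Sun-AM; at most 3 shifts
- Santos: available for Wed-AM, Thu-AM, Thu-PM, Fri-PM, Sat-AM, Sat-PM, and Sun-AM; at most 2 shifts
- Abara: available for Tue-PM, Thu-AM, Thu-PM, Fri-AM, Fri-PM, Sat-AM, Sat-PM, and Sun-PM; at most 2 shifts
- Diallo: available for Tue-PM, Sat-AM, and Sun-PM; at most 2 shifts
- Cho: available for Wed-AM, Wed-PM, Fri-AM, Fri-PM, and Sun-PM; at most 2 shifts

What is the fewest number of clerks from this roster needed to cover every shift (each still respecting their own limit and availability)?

13 slots to fill and no one can take more than 3, so at least ⌈13/3⌉ = 5 clerks are needed.
Any 5 clerks together have capacity at most 3+2+2+2+2 = 11 < 13 slots, so 5 can never suffice.
Jensen, Novak, Rivera, Santos, Abara, and Diallo alone can cover everything: Tue-PM→Novak, Wed-AM→Rivera, Wed-PM→Novak, Thu-AM→Jensen, Thu-PM→Rivera, Fri-AM→Abara, Fri-PM→Jensen+Abara, Sat-AM→Diallo, Sat-PM→Santos, Sun-AM→Rivera+Santos, Sun-PM→Diallo.

6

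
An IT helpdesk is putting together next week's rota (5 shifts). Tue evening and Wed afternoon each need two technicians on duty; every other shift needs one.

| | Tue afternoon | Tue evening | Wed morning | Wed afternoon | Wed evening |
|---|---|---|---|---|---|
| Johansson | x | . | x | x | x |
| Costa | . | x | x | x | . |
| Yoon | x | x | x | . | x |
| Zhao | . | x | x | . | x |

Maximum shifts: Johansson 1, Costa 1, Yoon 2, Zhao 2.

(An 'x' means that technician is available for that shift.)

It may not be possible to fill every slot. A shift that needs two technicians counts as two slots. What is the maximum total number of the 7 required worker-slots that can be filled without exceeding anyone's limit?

6

Total capacity across all technicians is 1+1+2+2 = 6, and 7 slots are needed, so at most 6 can be filled.
An assignment achieving 6: Tue afternoon→Johansson, Tue evening→Yoon+Zhao, Wed morning→Zhao, Wed afternoon→Costa, Wed evening→Yoon.
Loads: Johansson 1/1, Costa 1/1, Yoon 2/2, Zhao 2/2.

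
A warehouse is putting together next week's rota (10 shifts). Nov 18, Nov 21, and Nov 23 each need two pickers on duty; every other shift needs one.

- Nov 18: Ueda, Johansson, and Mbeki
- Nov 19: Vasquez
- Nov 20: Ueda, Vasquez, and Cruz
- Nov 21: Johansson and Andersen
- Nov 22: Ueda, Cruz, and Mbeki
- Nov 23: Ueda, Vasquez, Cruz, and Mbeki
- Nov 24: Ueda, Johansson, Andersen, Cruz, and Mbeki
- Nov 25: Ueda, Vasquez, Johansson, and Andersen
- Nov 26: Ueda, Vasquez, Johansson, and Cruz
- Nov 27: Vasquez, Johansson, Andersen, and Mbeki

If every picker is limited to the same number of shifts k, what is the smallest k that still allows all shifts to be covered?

3

With 6 pickers and 13 worker-slots to fill, someone must work at least ⌈13/6⌉ = 3 shifts, so k ≥ 3.
k = 3 works: Nov 18→Ueda+Johansson, Nov 19→Vasquez, Nov 20→Ueda, Nov 21→Johansson+Andersen, Nov 22→Ueda, Nov 23→Cruz+Mbeki, Nov 24→Andersen, Nov 25→Vasquez, Nov 26→Vasquez, Nov 27→Johansson.
Loads: Ueda 3, Vasquez 3, Johansson 3, Andersen 2, Cruz 1, Mbeki 1 — all ≤ 3.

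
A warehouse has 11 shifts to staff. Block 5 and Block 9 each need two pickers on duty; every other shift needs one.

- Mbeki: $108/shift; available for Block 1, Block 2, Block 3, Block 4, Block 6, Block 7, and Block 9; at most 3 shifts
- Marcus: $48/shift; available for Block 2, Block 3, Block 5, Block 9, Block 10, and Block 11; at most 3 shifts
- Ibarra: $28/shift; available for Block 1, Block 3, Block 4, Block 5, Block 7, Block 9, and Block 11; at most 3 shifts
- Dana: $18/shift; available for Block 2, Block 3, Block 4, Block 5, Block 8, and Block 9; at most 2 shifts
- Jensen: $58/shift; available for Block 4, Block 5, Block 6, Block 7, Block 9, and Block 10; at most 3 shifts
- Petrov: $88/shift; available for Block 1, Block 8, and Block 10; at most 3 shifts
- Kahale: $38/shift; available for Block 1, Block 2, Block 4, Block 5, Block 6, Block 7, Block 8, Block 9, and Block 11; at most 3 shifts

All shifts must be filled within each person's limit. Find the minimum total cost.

Picking the cheapest available picker for each shift independently would cost $334, but that ignores the shift limits.
An optimal schedule: Block 1→Ibarra, Block 2→Dana, Block 3→Ibarra, Block 4→Kahale, Block 5→Marcus+Jensen, Block 6→Kahale, Block 7→Kahale, Block 8→Dana, Block 9→Marcus+Jensen, Block 10→Marcus, Block 11→Ibarra.
Total: 28 + 18 + 28 + 38 + 48 + 58 + 38 + 38 + 18 + 48 + 58 + 48 + 28 = $494.

$494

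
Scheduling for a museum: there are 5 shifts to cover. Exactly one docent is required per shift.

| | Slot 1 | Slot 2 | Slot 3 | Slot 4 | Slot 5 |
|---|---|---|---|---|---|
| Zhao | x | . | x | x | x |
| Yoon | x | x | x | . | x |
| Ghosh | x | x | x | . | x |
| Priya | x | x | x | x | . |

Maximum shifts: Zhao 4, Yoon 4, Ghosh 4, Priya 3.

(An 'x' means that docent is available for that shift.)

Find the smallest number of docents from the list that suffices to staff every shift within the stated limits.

2

5 slots to fill and no one can take more than 4, so at least ⌈5/4⌉ = 2 docents are needed.
Zhao and Yoon alone can cover everything: Slot 1→Zhao, Slot 2→Yoon, Slot 3→Zhao, Slot 4→Zhao, Slot 5→Zhao.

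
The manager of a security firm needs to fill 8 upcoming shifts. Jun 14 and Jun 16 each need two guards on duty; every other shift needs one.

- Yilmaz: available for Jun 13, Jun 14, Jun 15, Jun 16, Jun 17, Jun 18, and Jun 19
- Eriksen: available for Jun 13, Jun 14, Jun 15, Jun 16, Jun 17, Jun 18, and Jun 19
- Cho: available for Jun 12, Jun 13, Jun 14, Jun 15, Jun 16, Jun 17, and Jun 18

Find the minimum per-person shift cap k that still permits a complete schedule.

With 3 guards and 10 worker-slots to fill, someone must work at least ⌈10/3⌉ = 4 shifts, so k ≥ 4.
k = 4 works: Jun 12→Cho, Jun 13→Yilmaz, Jun 14→Yilmaz+Eriksen, Jun 15→Yilmaz, Jun 16→Eriksen+Cho, Jun 17→Eriksen, Jun 18→Eriksen, Jun 19→Yilmaz.
Loads: Yilmaz 4, Eriksen 4, Cho 2 — all ≤ 4.

4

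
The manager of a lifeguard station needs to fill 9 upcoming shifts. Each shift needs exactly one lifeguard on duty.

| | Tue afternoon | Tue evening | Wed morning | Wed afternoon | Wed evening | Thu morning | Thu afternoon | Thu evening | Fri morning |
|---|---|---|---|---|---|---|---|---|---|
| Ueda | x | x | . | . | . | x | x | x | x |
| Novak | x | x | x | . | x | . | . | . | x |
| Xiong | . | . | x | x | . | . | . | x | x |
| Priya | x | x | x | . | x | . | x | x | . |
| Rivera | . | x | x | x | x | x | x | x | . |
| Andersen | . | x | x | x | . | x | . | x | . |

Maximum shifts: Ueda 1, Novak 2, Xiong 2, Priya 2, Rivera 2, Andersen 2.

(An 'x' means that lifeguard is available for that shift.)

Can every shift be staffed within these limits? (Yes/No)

One valid schedule: Tue afternoon→Ueda, Tue evening→Priya, Wed morning→Xiong, Wed afternoon→Xiong, Wed evening→Novak, Thu morning→Rivera, Thu afternoon→Priya, Thu evening→Rivera, Fri morning→Novak.
Loads: Ueda 1/1, Novak 2/2, Xiong 2/2, Priya 2/2, Rivera 2/2, Andersen 0/2 — all within limits.

Yes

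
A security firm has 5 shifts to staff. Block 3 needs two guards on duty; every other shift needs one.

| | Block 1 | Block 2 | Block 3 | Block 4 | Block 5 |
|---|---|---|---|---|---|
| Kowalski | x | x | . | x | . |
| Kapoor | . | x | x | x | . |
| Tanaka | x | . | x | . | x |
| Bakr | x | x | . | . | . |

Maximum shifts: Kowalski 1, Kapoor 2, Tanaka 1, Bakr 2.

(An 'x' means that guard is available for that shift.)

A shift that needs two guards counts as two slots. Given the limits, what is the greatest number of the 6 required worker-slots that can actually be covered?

5

Total capacity across all guards is 1+2+1+2 = 6, and 6 slots are needed, so at most 6 can be filled.
Shifts {Block 3, Block 5} need 3 slots but only Kapoor and Tanaka are available for them, supplying at most 2 — so at least 1 slot must go unfilled.
An assignment achieving 5: Block 1→Bakr, Block 2→Kapoor, Block 3→Kapoor, Block 4→Kowalski, Block 5→Tanaka.
Loads: Kowalski 1/1, Kapoor 2/2, Tanaka 1/1, Bakr 1/2.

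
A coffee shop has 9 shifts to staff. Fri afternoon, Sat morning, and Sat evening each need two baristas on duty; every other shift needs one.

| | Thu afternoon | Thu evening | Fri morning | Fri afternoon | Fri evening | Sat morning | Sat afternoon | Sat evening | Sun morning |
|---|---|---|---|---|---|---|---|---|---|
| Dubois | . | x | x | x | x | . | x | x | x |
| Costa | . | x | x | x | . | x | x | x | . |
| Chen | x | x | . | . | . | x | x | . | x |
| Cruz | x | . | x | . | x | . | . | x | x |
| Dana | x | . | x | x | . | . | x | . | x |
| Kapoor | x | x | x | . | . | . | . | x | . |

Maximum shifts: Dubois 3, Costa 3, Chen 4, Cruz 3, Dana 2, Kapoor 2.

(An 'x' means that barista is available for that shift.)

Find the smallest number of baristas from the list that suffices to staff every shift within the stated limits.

4

12 slots to fill and no one can take more than 4, so at least ⌈12/4⌉ = 3 baristas are needed.
Any 3 baristas together have capacity at most 4+3+3 = 10 < 12 slots, so 3 can never suffice.
Dubois, Costa, Chen, and Cruz alone can cover everything: Thu afternoon→Chen, Thu evening→Dubois, Fri morning→Cruz, Fri afternoon→Dubois+Costa, Fri evening→Dubois, Sat morning→Costa+Chen, Sat afternoon→Chen, Sat evening→Costa+Cruz, Sun morning→Chen.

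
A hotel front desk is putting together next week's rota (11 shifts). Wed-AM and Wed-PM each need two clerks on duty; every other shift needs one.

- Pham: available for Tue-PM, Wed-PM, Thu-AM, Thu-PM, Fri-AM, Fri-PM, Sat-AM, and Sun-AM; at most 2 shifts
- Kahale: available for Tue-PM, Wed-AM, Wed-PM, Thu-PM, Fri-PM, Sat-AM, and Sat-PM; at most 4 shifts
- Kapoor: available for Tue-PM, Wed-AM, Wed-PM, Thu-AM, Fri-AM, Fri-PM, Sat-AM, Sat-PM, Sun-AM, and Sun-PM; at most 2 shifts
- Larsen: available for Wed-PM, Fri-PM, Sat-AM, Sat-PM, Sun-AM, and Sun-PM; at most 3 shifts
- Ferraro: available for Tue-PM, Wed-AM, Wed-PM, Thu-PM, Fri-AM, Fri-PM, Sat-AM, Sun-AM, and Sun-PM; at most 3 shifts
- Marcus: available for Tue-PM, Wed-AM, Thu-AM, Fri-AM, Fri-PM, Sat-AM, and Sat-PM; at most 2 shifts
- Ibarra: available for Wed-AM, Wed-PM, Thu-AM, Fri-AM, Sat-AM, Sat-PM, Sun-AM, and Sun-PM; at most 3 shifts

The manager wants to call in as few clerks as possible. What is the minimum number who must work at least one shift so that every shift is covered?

13 slots to fill and no one can take more than 4, so at least ⌈13/4⌉ = 4 clerks are needed.
Kahale, Larsen, Ferraro, and Ibarra alone can cover everything: Tue-PM→Kahale, Wed-AM→Kahale+Ferraro, Wed-PM→Ferraro+Ibarra, Thu-AM→Ibarra, Thu-PM→Kahale, Fri-AM→Ferraro, Fri-PM→Kahale, Sat-AM→Ibarra, Sat-PM→Larsen, Sun-AM→Larsen, Sun-PM→Larsen.

4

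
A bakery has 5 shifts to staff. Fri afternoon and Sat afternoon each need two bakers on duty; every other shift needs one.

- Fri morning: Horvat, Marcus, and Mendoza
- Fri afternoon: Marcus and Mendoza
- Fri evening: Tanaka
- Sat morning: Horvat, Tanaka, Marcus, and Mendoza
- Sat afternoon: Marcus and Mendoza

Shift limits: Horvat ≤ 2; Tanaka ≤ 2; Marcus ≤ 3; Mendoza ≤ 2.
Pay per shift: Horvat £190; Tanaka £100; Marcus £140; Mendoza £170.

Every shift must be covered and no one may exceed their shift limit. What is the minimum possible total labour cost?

Fri afternoon can only be covered by Marcus and Mendoza, so that assignment is forced.
Fri evening can only be covered by Tanaka, so that assignment is forced.
Sat afternoon can only be covered by Marcus and Mendoza, so that assignment is forced.
Picking the cheapest available baker for each shift independently would cost £960, and that bound is achievable.
An optimal schedule: Fri morning→Marcus, Fri afternoon→Marcus+Mendoza, Fri evening→Tanaka, Sat morning→Tanaka, Sat afternoon→Marcus+Mendoza.
Total: 140 + 140 + 170 + 100 + 100 + 140 + 170 = £960.

£960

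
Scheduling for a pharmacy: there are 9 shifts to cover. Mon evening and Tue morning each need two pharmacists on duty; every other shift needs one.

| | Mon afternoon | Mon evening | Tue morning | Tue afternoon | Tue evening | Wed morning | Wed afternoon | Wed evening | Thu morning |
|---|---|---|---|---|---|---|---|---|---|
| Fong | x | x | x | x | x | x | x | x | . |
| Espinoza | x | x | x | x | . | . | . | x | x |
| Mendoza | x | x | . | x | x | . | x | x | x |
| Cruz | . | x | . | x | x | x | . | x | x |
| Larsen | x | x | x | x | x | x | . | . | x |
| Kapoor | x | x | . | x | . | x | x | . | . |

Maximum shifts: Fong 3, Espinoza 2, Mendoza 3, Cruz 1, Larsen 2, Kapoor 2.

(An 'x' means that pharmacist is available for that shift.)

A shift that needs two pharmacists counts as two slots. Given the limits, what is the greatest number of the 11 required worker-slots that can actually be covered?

Total capacity across all pharmacists is 3+2+3+1+2+2 = 13, and 11 slots are needed, so at most 11 can be filled.
An assignment achieving 11: Mon afternoon→Mendoza, Mon evening→Mendoza+Larsen, Tue morning→Fong+Espinoza, Tue afternoon→Larsen, Tue evening→Fong, Wed morning→Cruz, Wed afternoon→Fong, Wed evening→Espinoza, Thu morning→Mendoza.
Loads: Fong 3/3, Espinoza 2/2, Mendoza 3/3, Cruz 1/1, Larsen 2/2, Kapoor 0/2.

11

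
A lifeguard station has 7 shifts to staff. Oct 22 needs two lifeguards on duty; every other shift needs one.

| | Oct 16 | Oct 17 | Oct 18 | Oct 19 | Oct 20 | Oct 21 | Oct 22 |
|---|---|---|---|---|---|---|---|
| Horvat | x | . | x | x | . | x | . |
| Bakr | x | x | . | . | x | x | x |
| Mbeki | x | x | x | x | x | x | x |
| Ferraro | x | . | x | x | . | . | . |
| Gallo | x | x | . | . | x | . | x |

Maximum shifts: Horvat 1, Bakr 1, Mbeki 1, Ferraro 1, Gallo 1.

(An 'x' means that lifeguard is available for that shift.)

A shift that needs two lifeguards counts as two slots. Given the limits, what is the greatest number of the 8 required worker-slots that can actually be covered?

5

Total capacity across all lifeguards is 1+1+1+1+1 = 5, and 8 slots are needed, so at most 5 can be filled.
An assignment achieving 5: Oct 16→Ferraro, Oct 17→Bakr, Oct 18→Horvat, Oct 19→Mbeki, Oct 20→Gallo.
Loads: Horvat 1/1, Bakr 1/1, Mbeki 1/1, Ferraro 1/1, Gallo 1/1.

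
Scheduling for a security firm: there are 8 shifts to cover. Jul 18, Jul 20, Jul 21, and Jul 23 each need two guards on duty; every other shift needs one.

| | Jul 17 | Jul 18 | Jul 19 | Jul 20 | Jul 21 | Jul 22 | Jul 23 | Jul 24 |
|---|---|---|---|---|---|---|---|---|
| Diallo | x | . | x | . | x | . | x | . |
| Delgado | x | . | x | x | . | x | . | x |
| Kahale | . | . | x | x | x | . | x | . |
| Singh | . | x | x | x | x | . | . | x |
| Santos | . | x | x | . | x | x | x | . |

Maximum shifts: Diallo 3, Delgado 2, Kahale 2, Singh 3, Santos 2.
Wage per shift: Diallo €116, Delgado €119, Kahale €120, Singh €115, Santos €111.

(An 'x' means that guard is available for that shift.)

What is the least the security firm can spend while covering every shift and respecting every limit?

€1393

Jul 18 can only be covered by Singh and Santos, so that assignment is forced.
Picking the cheapest available guard for each shift independently would cost €1366, but that ignores the shift limits.
An optimal schedule: Jul 17→Diallo, Jul 18→Singh+Santos, Jul 19→Diallo, Jul 20→Kahale+Singh, Jul 21→Singh+Santos, Jul 22→Delgado, Jul 23→Diallo+Kahale, Jul 24→Delgado.
Total: 116 + 115 + 111 + 116 + 120 + 115 + 115 + 111 + 119 + 116 + 120 + 119 = €1393.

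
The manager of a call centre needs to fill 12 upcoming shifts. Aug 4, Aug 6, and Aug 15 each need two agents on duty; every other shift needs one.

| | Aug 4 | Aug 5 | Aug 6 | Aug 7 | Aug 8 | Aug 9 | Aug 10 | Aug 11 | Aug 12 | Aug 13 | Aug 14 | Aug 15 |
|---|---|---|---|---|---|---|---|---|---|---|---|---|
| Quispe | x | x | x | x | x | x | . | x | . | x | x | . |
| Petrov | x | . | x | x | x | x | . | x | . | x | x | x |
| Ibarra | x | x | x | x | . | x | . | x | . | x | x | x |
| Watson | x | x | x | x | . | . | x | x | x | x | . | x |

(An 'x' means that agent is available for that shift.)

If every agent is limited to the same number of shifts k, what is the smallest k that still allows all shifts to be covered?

With 4 agents and 15 worker-slots to fill, someone must work at least ⌈15/4⌉ = 4 shifts, so k ≥ 4.
k = 4 works: Aug 4→Ibarra+Watson, Aug 5→Quispe, Aug 6→Ibarra+Watson, Aug 7→Petrov, Aug 8→Quispe, Aug 9→Quispe, Aug 10→Watson, Aug 11→Petrov, Aug 12→Watson, Aug 13→Petrov, Aug 14→Quispe, Aug 15→Petrov+Ibarra.
Loads: Quispe 4, Petrov 4, Ibarra 3, Watson 4 — all ≤ 4.

4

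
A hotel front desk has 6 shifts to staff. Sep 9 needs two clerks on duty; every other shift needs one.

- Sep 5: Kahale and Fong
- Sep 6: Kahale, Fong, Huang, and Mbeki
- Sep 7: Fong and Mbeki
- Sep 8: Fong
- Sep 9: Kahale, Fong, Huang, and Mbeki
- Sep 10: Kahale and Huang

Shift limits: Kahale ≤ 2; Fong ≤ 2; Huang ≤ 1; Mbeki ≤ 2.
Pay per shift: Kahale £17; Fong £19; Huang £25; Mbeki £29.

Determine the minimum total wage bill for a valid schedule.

£155

Sep 8 can only be covered by Fong, so that assignment is forced.
Picking the cheapest available clerk for each shift independently would cost £125, but that ignores the shift limits.
An optimal schedule: Sep 5→Kahale, Sep 6→Mbeki, Sep 7→Fong, Sep 8→Fong, Sep 9→Huang+Mbeki, Sep 10→Kahale.
Total: 17 + 29 + 19 + 19 + 25 + 29 + 17 = £155.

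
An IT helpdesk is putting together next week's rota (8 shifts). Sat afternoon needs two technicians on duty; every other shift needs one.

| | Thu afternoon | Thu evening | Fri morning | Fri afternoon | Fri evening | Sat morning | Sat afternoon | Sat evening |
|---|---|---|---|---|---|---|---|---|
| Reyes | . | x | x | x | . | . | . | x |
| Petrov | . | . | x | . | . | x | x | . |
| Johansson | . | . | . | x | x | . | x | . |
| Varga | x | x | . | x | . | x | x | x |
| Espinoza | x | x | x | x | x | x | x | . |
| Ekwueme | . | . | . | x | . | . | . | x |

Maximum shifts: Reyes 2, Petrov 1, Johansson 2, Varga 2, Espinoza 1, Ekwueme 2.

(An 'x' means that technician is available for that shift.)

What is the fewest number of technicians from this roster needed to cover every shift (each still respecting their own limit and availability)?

9 slots to fill and no one can take more than 2, so at least ⌈9/2⌉ = 5 technicians are needed.
Reyes, Petrov, Johansson, Varga, and Ekwueme alone can cover everything: Thu afternoon→Varga, Thu evening→Reyes, Fri morning→Reyes, Fri afternoon→Ekwueme, Fri evening→Johansson, Sat morning→Petrov, Sat afternoon→Johansson+Varga, Sat evening→Ekwueme.

5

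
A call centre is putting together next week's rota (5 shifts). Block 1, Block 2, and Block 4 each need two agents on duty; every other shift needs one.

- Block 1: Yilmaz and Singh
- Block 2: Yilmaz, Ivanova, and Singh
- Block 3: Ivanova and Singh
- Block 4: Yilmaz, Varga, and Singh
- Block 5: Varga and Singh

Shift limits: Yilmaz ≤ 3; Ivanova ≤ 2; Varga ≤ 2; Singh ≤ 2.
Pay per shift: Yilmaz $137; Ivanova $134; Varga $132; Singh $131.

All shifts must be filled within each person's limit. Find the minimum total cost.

Block 1 can only be covered by Yilmaz and Singh, so that assignment is forced.
Picking the cheapest available agent for each shift independently would cost $1058, but that ignores the shift limits.
An optimal schedule: Block 1→Singh+Yilmaz, Block 2→Singh+Ivanova, Block 3→Ivanova, Block 4→Varga+Yilmaz, Block 5→Varga.
Total: 131 + 137 + 131 + 134 + 134 + 132 + 137 + 132 = $1068.

$1068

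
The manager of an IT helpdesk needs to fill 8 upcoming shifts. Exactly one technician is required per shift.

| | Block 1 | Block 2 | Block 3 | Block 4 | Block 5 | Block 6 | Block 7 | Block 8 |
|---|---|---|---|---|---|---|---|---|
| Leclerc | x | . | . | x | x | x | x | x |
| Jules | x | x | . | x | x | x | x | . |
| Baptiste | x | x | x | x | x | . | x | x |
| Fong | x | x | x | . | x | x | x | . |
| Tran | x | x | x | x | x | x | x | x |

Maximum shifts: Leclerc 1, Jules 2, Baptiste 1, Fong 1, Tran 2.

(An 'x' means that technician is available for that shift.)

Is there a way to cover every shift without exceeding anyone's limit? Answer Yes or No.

No

Total capacity is 1+2+1+1+2 = 7 but 8 worker-slots are needed — infeasible.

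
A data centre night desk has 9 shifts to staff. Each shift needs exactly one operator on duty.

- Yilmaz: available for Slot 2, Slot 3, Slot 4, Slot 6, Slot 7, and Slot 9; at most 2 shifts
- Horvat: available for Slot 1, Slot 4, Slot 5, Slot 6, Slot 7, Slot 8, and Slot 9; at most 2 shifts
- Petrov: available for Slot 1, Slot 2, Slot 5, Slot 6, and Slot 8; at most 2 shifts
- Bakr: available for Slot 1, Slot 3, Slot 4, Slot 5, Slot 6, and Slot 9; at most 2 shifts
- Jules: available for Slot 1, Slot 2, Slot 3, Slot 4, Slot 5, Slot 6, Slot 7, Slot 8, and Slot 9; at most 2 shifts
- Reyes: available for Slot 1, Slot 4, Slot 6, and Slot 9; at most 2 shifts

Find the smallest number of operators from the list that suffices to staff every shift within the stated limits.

9 slots to fill and no one can take more than 2, so at least ⌈9/2⌉ = 5 operators are needed.
Yilmaz, Horvat, Petrov, Bakr, and Jules alone can cover everything: Slot 1→Petrov, Slot 2→Yilmaz, Slot 3→Yilmaz, Slot 4→Bakr, Slot 5→Petrov, Slot 6→Jules, Slot 7→Horvat, Slot 8→Horvat, Slot 9→Bakr.

5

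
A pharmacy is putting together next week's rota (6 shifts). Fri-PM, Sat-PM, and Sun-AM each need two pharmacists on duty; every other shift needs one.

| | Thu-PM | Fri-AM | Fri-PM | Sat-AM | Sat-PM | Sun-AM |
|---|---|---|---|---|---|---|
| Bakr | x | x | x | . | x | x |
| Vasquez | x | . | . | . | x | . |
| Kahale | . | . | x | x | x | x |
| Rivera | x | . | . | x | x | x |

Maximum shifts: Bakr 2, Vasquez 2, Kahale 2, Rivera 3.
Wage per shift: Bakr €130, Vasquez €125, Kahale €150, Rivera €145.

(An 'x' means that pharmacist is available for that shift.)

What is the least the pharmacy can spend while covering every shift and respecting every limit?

Fri-AM can only be covered by Bakr, so that assignment is forced.
Fri-PM can only be covered by Bakr and Kahale, so that assignment is forced.
Picking the cheapest available pharmacist for each shift independently would cost €1210, but that ignores the shift limits.
An optimal schedule: Thu-PM→Vasquez, Fri-AM→Bakr, Fri-PM→Bakr+Kahale, Sat-AM→Rivera, Sat-PM→Vasquez+Rivera, Sun-AM→Kahale+Rivera.
Total: 125 + 130 + 130 + 150 + 145 + 125 + 145 + 150 + 145 = €1245.

€1245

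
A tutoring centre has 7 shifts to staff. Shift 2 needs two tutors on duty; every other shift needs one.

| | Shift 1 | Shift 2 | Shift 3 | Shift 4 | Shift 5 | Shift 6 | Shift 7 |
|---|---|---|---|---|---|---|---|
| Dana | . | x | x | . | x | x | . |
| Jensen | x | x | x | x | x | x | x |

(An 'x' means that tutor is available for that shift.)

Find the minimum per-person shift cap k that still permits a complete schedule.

With 2 tutors and 8 worker-slots to fill, someone must work at least ⌈8/2⌉ = 4 shifts, so k ≥ 4.
k = 4 works: Shift 1→Jensen, Shift 2→Dana+Jensen, Shift 3→Dana, Shift 4→Jensen, Shift 5→Dana, Shift 6→Dana, Shift 7→Jensen.
Loads: Dana 4, Jensen 4 — all ≤ 4.

4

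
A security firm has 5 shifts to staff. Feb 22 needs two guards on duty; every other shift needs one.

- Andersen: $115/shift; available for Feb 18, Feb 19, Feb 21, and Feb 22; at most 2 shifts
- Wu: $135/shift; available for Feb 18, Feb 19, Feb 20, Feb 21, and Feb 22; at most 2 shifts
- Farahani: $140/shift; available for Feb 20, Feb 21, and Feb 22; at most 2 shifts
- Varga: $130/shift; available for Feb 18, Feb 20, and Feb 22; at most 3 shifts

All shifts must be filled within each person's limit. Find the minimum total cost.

$755

Picking the cheapest available guard for each shift independently would cost $720, but that ignores the shift limits.
An optimal schedule: Feb 18→Varga, Feb 19→Andersen, Feb 20→Varga, Feb 21→Andersen, Feb 22→Varga+Wu.
Total: 130 + 115 + 130 + 115 + 130 + 135 = $755.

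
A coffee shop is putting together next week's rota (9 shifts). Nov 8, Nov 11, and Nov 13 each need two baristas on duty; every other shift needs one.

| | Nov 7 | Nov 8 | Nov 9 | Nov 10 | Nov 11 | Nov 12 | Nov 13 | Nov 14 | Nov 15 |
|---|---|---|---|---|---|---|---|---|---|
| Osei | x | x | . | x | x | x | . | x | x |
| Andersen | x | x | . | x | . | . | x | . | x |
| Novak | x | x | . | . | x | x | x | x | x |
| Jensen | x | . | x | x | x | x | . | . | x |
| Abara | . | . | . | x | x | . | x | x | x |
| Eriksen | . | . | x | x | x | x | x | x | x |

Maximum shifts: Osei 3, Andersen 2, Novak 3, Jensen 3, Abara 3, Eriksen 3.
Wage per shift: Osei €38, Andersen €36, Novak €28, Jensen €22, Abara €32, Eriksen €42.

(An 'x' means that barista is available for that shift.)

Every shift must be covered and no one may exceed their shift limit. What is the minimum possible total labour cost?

Picking the cheapest available barista for each shift independently would cost €312, but that ignores the shift limits.
An optimal schedule: Nov 7→Jensen, Nov 8→Novak+Andersen, Nov 9→Jensen, Nov 10→Abara, Nov 11→Abara+Osei, Nov 12→Jensen, Nov 13→Novak+Abara, Nov 14→Novak, Nov 15→Andersen.
Total: 22 + 28 + 36 + 22 + 32 + 32 + 38 + 22 + 28 + 32 + 28 + 36 = €356.

€356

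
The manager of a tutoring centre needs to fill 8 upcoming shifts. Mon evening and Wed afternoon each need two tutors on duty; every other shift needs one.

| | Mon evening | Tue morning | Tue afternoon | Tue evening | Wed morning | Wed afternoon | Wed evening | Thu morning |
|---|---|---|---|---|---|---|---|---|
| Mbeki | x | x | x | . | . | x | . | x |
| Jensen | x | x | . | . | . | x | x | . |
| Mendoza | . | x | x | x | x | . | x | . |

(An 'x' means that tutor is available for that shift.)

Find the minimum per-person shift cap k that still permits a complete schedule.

With 3 tutors and 10 worker-slots to fill, someone must work at least ⌈10/3⌉ = 4 shifts, so k ≥ 4.
k = 4 works: Mon evening→Mbeki+Jensen, Tue morning→Jensen, Tue afternoon→Mbeki, Tue evening→Mendoza, Wed morning→Mendoza, Wed afternoon→Mbeki+Jensen, Wed evening→Jensen, Thu morning→Mbeki.
Loads: Mbeki 4, Jensen 4, Mendoza 2 — all ≤ 4.

4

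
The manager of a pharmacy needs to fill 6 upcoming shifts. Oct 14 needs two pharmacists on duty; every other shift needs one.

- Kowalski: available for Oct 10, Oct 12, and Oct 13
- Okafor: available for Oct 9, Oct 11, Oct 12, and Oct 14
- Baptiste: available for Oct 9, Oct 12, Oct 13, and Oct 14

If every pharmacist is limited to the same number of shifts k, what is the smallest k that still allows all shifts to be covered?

With 3 pharmacists and 7 worker-slots to fill, someone must work at least ⌈7/3⌉ = 3 shifts, so k ≥ 3.
k = 3 works: Oct 9→Okafor, Oct 10→Kowalski, Oct 11→Okafor, Oct 12→Kowalski, Oct 13→Kowalski, Oct 14→Okafor+Baptiste.
Loads: Kowalski 3, Okafor 3, Baptiste 1 — all ≤ 3.

3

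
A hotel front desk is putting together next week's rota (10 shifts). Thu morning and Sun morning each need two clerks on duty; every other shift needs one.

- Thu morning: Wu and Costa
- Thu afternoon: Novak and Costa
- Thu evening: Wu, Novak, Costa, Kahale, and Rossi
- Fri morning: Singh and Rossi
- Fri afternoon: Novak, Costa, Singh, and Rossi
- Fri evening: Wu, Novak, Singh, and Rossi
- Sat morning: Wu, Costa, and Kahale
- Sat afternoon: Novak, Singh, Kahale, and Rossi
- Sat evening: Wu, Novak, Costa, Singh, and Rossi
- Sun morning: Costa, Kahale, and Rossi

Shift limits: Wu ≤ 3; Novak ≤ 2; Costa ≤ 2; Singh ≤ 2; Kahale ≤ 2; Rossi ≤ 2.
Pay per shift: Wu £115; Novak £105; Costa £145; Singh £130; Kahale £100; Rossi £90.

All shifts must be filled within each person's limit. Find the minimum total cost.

Thu morning can only be covered by Wu and Costa, so that assignment is forced.
Picking the cheapest available clerk for each shift independently would cost £1195, but that ignores the shift limits.
An optimal schedule: Thu morning→Wu+Costa, Thu afternoon→Novak, Thu evening→Wu, Fri morning→Rossi, Fri afternoon→Novak, Fri evening→Wu, Sat morning→Kahale, Sat afternoon→Singh, Sat evening→Singh, Sun morning→Rossi+Kahale.
Total: 115 + 145 + 105 + 115 + 90 + 105 + 115 + 100 + 130 + 130 + 90 + 100 = £1340.

£1340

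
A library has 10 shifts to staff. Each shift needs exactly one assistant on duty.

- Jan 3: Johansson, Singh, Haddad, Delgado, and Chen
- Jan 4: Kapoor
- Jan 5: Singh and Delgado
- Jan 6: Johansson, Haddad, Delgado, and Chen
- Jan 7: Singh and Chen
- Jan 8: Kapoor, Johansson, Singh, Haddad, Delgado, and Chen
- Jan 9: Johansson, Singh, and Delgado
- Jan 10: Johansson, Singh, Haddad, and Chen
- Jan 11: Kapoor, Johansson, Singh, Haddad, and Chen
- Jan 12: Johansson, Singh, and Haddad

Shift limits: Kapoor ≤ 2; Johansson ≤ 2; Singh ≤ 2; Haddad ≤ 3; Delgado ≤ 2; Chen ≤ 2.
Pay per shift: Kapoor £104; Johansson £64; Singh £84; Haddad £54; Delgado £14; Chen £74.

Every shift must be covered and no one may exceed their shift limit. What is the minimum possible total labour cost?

£570

Jan 4 can only be covered by Kapoor, so that assignment is forced.
Picking the cheapest available assistant for each shift independently would cost £410, but that ignores the shift limits.
An optimal schedule: Jan 3→Johansson, Jan 4→Kapoor, Jan 5→Delgado, Jan 6→Haddad, Jan 7→Chen, Jan 8→Chen, Jan 9→Delgado, Jan 10→Haddad, Jan 11→Johansson, Jan 12→Haddad.
Total: 64 + 104 + 14 + 54 + 74 + 74 + 14 + 54 + 64 + 54 = £570.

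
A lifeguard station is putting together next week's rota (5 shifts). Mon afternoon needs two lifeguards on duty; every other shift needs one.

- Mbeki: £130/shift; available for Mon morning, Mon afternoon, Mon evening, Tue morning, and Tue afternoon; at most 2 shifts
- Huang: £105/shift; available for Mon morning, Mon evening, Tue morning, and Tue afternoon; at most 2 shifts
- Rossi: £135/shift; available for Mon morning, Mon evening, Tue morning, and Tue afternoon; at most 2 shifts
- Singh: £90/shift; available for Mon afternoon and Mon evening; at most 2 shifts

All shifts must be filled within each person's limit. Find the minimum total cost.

Mon afternoon can only be covered by Mbeki and Singh, so that assignment is forced.
Picking the cheapest available lifeguard for each shift independently would cost £625, but that ignores the shift limits.
An optimal schedule: Mon morning→Huang, Mon afternoon→Singh+Mbeki, Mon evening→Singh, Tue morning→Huang, Tue afternoon→Mbeki.
Total: 105 + 90 + 130 + 90 + 105 + 130 = £650.

£650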